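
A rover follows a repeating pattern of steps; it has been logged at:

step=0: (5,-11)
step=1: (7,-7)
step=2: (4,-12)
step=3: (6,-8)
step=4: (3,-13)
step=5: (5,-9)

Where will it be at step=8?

(1,-15)

Differencing gives (+2,+4), (-3,-5), (+2,+4), (-3,-5), (+2,+4). This is the pattern (+2,+4), (-3,-5) repeated.
step 6: apply (-3,-5) → (2,-14)
step 7: apply (+2,+4) → (4,-10)
step 8: apply (-3,-5) → (1,-15)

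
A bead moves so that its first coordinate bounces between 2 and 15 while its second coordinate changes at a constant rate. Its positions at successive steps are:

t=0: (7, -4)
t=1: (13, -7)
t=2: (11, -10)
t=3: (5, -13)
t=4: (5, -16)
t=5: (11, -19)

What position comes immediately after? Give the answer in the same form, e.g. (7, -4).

(13, -22)

The first coordinate reflects between 2 and 15, moving 6 per step.
  step 6: 11 → 13
The second coordinate changes by -3 each step: at step 6 it is -22.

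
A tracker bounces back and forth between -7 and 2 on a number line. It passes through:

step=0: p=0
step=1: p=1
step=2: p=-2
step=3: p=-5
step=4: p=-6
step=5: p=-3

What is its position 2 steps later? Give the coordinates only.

p=1

The value reflects between -7 and 2, moving 3 per step.
  step 6: -3 → 0
  step 7: 0 → 1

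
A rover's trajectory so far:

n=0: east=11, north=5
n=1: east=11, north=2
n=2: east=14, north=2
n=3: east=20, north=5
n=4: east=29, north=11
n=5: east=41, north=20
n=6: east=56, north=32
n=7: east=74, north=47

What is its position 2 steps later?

Successive displacements: (+0, -3), (+3, +0), (+6, +3), (+9, +6), (+12, +9), (+15, +12), (+18, +15) — each changes by (+3, +3).
step 8: east=74, north=47 + (+21, +18) → east=95, north=65
step 9: east=95, north=65 + (+24, +21) → east=119, north=86

east=119, north=86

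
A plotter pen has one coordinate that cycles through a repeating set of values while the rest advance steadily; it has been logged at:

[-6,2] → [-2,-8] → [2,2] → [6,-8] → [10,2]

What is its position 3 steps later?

[22,-8]

First: linear, +4 per step → 22 at step 7.
Second: cycles through 2, -8 every 2 steps. Step 7 lands at position 1 of the cycle → -8.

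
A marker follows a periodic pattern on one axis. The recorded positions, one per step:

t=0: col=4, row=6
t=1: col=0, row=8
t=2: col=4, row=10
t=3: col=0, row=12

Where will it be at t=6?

col=4, row=18

The col coordinate repeats the cycle [4, 0] with period 2; step 6 mod 2 = 0, giving 4.
The row coordinate changes by +2 each step, so at step 6 it is 6 + 6·(2) = 18.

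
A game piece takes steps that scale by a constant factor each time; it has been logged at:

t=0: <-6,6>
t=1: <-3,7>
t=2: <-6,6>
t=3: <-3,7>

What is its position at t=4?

<-6,6>

Step-to-step displacements: <+3,+1>, <-3,-1>, <+3,+1>; each is -1× the previous.
step 4: <-3,7> + <-3,-1> → <-6,6>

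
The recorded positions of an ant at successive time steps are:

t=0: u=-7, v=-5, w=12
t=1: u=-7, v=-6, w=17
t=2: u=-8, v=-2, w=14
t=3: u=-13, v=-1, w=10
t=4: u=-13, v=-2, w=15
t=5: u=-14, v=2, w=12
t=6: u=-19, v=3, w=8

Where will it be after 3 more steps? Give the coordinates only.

u=-25, v=7, w=6

Step-to-step displacements: (+0, -1, +5), (-1, +4, -3), (-5, +1, -4), (+0, -1, +5), (-1, +4, -3), (-5, +1, -4) — a repeating cycle of length 3.
step 7: apply (+0, -1, +5) → u=-19, v=2, w=13
step 8: apply (-1, +4, -3) → u=-20, v=6, w=10
step 9: apply (-5, +1, -4) → u=-25, v=7, w=6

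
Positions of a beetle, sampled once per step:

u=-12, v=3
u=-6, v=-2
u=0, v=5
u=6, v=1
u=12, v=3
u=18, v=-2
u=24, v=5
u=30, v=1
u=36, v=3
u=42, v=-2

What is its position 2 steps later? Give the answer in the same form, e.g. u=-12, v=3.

U: linear, +6 per step → 54 at step 11.
V: cycles through 3, -2, 5, 1 every 4 steps. Step 11 lands at position 3 of the cycle → 1.

u=54, v=1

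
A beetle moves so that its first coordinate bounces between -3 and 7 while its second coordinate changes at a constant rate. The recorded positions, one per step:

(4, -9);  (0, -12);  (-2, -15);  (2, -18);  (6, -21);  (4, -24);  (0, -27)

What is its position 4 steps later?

(4, -39)

The first coordinate travels 4 per step and bounces off the walls at -3 and 7.
  step 7: 0 → -2
  step 8: -2 → 2
  step 9: 2 → 6
  step 10: 6 → 4
The second coordinate changes by -3 each step: at step 10 it is -39.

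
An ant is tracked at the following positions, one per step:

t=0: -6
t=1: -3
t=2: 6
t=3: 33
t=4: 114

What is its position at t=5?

The jumps are +3, +9, +27, +81 — a geometric progression with ratio 3.
step 5: 114 + 243 → 357

357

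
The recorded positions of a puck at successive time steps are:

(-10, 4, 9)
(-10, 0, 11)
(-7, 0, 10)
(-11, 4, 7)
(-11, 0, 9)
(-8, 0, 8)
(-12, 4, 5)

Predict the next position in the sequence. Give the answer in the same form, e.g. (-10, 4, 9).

(-12, 0, 7)

Differencing gives (+0, -4, +2), (+3, +0, -1), (-4, +4, -3), (+0, -4, +2), (+3, +0, -1), (-4, +4, -3). This is the pattern (+0, -4, +2), (+3, +0, -1), (-4, +4, -3) repeated.
step 7: apply (+0, -4, +2) → (-12, 0, 7)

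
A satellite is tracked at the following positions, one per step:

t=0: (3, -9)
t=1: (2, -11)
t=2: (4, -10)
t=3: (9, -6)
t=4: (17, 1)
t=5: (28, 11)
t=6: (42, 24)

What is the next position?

First differences are (-1, -2), (+2, +1), (+5, +4), (+8, +7), (+11, +10), (+14, +13); their common second difference is (+3, +3) (constant acceleration).
step 7: (42, 24) + (+17, +16) → (59, 40)

(59, 40)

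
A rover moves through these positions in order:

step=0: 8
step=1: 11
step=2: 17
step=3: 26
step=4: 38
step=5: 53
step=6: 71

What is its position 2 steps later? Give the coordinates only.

116

Successive displacements: +3, +6, +9, +12, +15, +18 — each changes by +3.
step 7: 71 + 21 → 92
step 8: 92 + 24 → 116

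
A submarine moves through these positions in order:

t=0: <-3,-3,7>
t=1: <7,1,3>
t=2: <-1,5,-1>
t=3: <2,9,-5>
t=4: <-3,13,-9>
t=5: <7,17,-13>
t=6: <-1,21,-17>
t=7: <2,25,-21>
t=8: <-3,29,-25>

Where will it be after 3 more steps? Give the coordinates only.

The first coordinate repeats the cycle [-3, 7, -1, 2] with period 4; step 11 mod 4 = 3, giving 2.
The second coordinate changes by +4 each step, so at step 11 it is -3 + 11·(4) = 41.
The third coordinate changes by -4 each step, so at step 11 it is 7 + 11·(-4) = -37.

<2,41,-37>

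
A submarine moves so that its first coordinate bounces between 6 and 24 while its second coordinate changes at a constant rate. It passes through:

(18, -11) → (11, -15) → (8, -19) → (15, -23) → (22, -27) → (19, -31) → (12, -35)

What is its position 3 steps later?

(21, -47)

The first coordinate reflects between 6 and 24, moving 7 per step.
  step 7: 12 → 7
  step 8: 7 → 14
  step 9: 14 → 21
The second coordinate changes by -4 each step: at step 9 it is -47.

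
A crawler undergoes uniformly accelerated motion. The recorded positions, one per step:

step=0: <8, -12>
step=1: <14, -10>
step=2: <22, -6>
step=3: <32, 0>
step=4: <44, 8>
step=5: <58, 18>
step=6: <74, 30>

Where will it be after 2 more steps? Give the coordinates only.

Successive displacements: <+6, +2>, <+8, +4>, <+10, +6>, <+12, +8>, <+14, +10>, <+16, +12> — each changes by <+2, +2>.
step 7: <74, 30> + <+18, +14> → <92, 44>
step 8: <92, 44> + <+20, +16> → <112, 60>

<112, 60>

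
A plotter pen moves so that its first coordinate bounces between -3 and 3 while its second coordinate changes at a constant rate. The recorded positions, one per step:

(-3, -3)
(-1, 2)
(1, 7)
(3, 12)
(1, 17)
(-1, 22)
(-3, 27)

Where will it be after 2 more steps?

The first coordinate travels 2 per step and bounces off the walls at -3 and 3.
  step 7: -3 → -1
  step 8: -1 → 1
The second coordinate changes by +5 each step: at step 8 it is 37.

(1, 37)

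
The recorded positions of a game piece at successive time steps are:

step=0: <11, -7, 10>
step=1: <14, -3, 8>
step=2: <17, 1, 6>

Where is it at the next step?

<20, 5, 4>

Each step adds <+3, +4, -2> to the position.
step 3: <17, 1, 6> + <+3, +4, -2> → <20, 5, 4>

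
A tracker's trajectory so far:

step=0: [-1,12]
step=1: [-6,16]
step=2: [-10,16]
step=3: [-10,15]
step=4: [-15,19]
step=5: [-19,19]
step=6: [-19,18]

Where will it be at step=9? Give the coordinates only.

Differencing gives [-5,+4], [-4,+0], [+0,-1], [-5,+4], [-4,+0], [+0,-1]. This is the pattern [-5,+4], [-4,+0], [+0,-1] repeated.
step 7: apply [-5,+4] → [-24,22]
step 8: apply [-4,+0] → [-28,22]
step 9: apply [+0,-1] → [-28,21]

[-28,21]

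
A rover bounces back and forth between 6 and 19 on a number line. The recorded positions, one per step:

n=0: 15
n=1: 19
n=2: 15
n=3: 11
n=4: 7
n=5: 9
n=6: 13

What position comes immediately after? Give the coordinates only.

17

The value reflects between 6 and 19, moving 4 per step.
  step 7: 13 → 17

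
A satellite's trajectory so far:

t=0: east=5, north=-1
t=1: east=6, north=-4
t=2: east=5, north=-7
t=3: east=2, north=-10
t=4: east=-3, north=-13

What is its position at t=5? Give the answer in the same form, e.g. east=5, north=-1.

Taking differences between consecutive positions: (+1, -3), (-1, -3), (-3, -3), (-5, -3). These grow by (-2, +0) each step.
step 5: east=-3, north=-13 + (-7, -3) → east=-10, north=-16

east=-10, north=-16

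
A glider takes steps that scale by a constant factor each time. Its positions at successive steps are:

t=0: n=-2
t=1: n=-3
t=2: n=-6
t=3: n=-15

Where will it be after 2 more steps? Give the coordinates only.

Step-to-step displacements: -1, -3, -9; each is 3× the previous.
step 4: -15 − 27 → n=-42
step 5: -42 − 81 → n=-123

n=-123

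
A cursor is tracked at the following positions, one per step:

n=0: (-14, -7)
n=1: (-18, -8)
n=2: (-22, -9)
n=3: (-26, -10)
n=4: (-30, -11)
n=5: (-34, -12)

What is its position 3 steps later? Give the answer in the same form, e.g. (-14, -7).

The position changes by (-4, -1) every step.
step 6: (-34, -12) + (-4, -1) → (-38, -13)
step 7: (-38, -13) + (-4, -1) → (-42, -14)
step 8: (-42, -14) + (-4, -1) → (-46, -15)

(-46, -15)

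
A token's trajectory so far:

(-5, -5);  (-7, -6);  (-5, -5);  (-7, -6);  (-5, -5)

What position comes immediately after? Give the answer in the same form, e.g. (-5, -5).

(-7, -6)

Step-to-step displacements: (-2, -1), (+2, +1), (-2, -1), (+2, +1); each is -1× the previous.
step 5: (-5, -5) + (-2, -1) → (-7, -6)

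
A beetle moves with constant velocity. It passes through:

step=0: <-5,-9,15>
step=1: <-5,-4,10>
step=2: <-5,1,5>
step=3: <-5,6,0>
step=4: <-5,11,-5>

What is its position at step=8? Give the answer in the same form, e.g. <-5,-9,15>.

<-5,31,-25>

The position changes by <+0,+5,-5> every step.
step 5: <-5,11,-5> + <+0,+5,-5> → <-5,16,-10>
step 6: <-5,16,-10> + <+0,+5,-5> → <-5,21,-15>
step 7: <-5,21,-15> + <+0,+5,-5> → <-5,26,-20>
step 8: <-5,26,-20> + <+0,+5,-5> → <-5,31,-25>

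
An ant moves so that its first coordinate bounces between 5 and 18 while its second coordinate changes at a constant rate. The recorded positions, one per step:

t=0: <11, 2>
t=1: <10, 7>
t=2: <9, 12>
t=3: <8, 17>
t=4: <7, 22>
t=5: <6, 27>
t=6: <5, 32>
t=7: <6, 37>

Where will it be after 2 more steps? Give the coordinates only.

The first coordinate reflects between 5 and 18, moving 1 per step.
  step 8: 6 → 7
  step 9: 7 → 8
The second coordinate changes by +5 each step: at step 9 it is 47.

<8, 47>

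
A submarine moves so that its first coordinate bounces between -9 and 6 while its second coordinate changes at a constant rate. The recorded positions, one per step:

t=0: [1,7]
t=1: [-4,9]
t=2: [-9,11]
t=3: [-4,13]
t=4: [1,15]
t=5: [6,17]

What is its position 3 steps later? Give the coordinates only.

The first coordinate reflects between -9 and 6, moving 5 per step.
  step 6: 6 → 1
  step 7: 1 → -4
  step 8: -4 → -9
The second coordinate changes by +2 each step: at step 8 it is 23.

[-9,23]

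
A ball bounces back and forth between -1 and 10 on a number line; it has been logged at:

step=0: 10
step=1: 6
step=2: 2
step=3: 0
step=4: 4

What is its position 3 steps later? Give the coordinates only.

4

The value reflects between -1 and 10, moving 4 per step.
  step 5: 4 → 8
  step 6: 8 → 8
  step 7: 8 → 4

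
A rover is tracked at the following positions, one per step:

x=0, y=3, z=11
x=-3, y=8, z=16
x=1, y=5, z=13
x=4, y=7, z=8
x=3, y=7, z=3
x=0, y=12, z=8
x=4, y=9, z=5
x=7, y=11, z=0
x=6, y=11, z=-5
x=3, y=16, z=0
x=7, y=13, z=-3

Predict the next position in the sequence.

x=10, y=15, z=-8

Step-to-step displacements: (-3, +5, +5), (+4, -3, -3), (+3, +2, -5), (-1, +0, -5), (-3, +5, +5), (+4, -3, -3), (+3, +2, -5), (-1, +0, -5), (-3, +5, +5), (+4, -3, -3) — a repeating cycle of length 4.
step 11: apply (+3, +2, -5) → x=10, y=15, z=-8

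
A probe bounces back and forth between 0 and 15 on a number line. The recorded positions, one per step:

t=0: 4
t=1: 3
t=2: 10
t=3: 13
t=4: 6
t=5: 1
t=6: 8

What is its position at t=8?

8

The value travels 7 per step and bounces off the walls at 0 and 15.
  step 7: 8 → 15
  step 8: 15 → 8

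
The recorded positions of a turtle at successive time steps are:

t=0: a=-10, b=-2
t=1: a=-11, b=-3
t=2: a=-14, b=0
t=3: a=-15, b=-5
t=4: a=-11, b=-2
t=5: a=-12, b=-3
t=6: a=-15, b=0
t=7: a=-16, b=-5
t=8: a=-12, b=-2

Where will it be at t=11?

a=-17, b=-5

Differencing gives (-1,-1), (-3,+3), (-1,-5), (+4,+3), (-1,-1), (-3,+3), (-1,-5), (+4,+3). This is the pattern (-1,-1), (-3,+3), (-1,-5), (+4,+3) repeated.
step 9: apply (-1,-1) → a=-13, b=-3
step 10: apply (-3,+3) → a=-16, b=0
step 11: apply (-1,-5) → a=-17, b=-5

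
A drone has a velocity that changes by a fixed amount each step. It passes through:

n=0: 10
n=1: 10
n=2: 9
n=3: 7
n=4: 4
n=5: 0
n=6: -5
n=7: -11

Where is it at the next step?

Taking differences between consecutive positions: +0, -1, -2, -3, -4, -5, -6. These grow by -1 each step.
step 8: -11 − 7 → -18

-18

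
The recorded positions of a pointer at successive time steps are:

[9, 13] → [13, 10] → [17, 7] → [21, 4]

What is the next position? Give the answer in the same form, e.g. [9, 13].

[25, 1]

Each step adds [+4, -3] to the position.
step 4: [21, 4] + [+4, -3] → [25, 1]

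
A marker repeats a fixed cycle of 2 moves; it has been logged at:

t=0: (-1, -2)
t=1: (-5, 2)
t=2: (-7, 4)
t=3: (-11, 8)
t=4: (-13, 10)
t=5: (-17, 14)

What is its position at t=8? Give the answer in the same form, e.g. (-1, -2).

The moves between consecutive positions are (-4, +4), (-2, +2), (-4, +4), (-2, +2), (-4, +4); they repeat the 2-cycle [(-4, +4), (-2, +2)].
step 6: apply (-2, +2) → (-19, 16)
step 7: apply (-4, +4) → (-23, 20)
step 8: apply (-2, +2) → (-25, 22)

(-25, 22)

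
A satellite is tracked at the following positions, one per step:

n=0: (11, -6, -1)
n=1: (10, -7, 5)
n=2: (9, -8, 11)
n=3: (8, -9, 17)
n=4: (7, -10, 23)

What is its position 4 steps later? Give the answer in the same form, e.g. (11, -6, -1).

The position changes by (-1, -1, +6) every step.
step 5: (7, -10, 23) + (-1, -1, +6) → (6, -11, 29)
step 6: (6, -11, 29) + (-1, -1, +6) → (5, -12, 35)
step 7: (5, -12, 35) + (-1, -1, +6) → (4, -13, 41)
step 8: (4, -13, 41) + (-1, -1, +6) → (3, -14, 47)

(3, -14, 47)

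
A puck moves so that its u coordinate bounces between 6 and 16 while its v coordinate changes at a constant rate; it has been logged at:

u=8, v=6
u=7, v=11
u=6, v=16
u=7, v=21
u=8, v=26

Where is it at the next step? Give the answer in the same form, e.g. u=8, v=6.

The u coordinate reflects between 6 and 16, moving 1 per step.
  step 5: 8 → 9
The v coordinate changes by +5 each step: at step 5 it is 31.

u=9, v=31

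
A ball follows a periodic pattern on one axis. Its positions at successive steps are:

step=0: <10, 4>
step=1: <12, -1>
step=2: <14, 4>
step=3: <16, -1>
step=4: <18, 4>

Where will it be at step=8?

<26, 4>

The first coordinate changes by +2 each step, so at step 8 it is 10 + 8·(2) = 26.
The second coordinate repeats the cycle [4, -1] with period 2; step 8 mod 2 = 0, giving 4.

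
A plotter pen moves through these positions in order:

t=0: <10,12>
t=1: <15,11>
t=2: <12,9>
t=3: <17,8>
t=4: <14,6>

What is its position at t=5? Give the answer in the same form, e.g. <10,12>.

Step-to-step displacements: <+5,-1>, <-3,-2>, <+5,-1>, <-3,-2> — a repeating cycle of length 2.
step 5: apply <+5,-1> → <19,5>

<19,5>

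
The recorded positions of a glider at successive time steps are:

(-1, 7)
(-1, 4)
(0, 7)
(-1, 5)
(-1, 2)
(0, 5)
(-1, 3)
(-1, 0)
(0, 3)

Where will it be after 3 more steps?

Step-to-step displacements: (+0, -3), (+1, +3), (-1, -2), (+0, -3), (+1, +3), (-1, -2), (+0, -3), (+1, +3) — a repeating cycle of length 3.
step 9: apply (-1, -2) → (-1, 1)
step 10: apply (+0, -3) → (-1, -2)
step 11: apply (+1, +3) → (0, 1)

(0, 1)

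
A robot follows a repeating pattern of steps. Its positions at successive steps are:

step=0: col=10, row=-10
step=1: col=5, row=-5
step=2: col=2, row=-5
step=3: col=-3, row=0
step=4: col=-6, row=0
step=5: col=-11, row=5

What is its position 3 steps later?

The moves between consecutive positions are (-5, +5), (-3, +0), (-5, +5), (-3, +0), (-5, +5); they repeat the 2-cycle [(-5, +5), (-3, +0)].
step 6: apply (-3, +0) → col=-14, row=5
step 7: apply (-5, +5) → col=-19, row=10
step 8: apply (-3, +0) → col=-22, row=10

col=-22, row=10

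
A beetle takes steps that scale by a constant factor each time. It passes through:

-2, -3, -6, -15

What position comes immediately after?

Consecutive displacements -1, -3, -9 scale by a factor of 3 each step.
step 4: -15 − 27 → -42

-42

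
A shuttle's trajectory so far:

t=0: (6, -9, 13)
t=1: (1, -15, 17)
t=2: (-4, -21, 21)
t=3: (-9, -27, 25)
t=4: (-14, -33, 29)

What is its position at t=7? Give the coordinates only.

(-29, -51, 41)

The position changes by (-5, -6, +4) every step.
step 5: (-14, -33, 29) + (-5, -6, +4) → (-19, -39, 33)
step 6: (-19, -39, 33) + (-5, -6, +4) → (-24, -45, 37)
step 7: (-24, -45, 37) + (-5, -6, +4) → (-29, -51, 41)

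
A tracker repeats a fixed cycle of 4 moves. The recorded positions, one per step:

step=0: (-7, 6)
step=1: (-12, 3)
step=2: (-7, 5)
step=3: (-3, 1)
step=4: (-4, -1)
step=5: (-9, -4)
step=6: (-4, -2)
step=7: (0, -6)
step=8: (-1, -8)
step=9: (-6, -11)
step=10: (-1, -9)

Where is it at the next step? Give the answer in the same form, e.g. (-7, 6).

(3, -13)

Step-to-step displacements: (-5, -3), (+5, +2), (+4, -4), (-1, -2), (-5, -3), (+5, +2), (+4, -4), (-1, -2), (-5, -3), (+5, +2) — a repeating cycle of length 4.
step 11: apply (+4, -4) → (3, -13)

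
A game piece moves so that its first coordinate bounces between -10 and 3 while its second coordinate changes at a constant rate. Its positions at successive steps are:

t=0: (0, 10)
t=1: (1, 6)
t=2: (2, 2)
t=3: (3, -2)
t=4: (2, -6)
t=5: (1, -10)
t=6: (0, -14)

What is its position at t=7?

The first coordinate reflects between -10 and 3, moving 1 per step.
  step 7: 0 → -1
The second coordinate changes by -4 each step: at step 7 it is -18.

(-1, -18)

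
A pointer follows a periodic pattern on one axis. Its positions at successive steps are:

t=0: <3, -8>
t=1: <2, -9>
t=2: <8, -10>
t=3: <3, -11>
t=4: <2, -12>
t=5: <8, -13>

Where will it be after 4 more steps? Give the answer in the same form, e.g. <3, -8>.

<3, -17>

First: cycles through 3, 2, 8 every 3 steps. Step 9 lands at position 0 of the cycle → 3.
Second: linear, -1 per step → -17 at step 9.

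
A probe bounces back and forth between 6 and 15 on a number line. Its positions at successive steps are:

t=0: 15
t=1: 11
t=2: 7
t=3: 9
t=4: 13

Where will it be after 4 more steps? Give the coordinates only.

The value reflects between 6 and 15, moving 4 per step.
  step 5: 13 → 13
  step 6: 13 → 9
  step 7: 9 → 7
  step 8: 7 → 11

11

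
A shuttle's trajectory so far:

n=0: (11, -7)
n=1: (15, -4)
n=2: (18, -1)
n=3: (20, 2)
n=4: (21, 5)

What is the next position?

Taking differences between consecutive positions: (+4, +3), (+3, +3), (+2, +3), (+1, +3). These grow by (-1, +0) each step.
step 5: (21, 5) + (+0, +3) → (21, 8)

(21, 8)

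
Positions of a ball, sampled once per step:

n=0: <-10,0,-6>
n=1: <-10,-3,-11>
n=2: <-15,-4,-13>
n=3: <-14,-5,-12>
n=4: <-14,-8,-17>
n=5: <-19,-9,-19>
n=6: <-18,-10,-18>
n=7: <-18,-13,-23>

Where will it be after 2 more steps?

<-22,-15,-24>

The moves between consecutive positions are <+0,-3,-5>, <-5,-1,-2>, <+1,-1,+1>, <+0,-3,-5>, <-5,-1,-2>, <+1,-1,+1>, <+0,-3,-5>; they repeat the 3-cycle [<+0,-3,-5>, <-5,-1,-2>, <+1,-1,+1>].
step 8: apply <-5,-1,-2> → <-23,-14,-25>
step 9: apply <+1,-1,+1> → <-22,-15,-24>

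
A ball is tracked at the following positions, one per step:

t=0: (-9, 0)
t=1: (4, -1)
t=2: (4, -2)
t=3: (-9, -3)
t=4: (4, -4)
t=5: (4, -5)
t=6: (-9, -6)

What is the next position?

First: cycles through -9, 4, 4 every 3 steps. Step 7 lands at position 1 of the cycle → 4.
Second: linear, -1 per step → -7 at step 7.

(4, -7)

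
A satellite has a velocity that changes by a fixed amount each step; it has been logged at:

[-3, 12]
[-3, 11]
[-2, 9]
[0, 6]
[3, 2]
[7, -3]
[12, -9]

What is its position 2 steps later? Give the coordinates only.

Taking differences between consecutive positions: [+0, -1], [+1, -2], [+2, -3], [+3, -4], [+4, -5], [+5, -6]. These grow by [+1, -1] each step.
step 7: [12, -9] + [+6, -7] → [18, -16]
step 8: [18, -16] + [+7, -8] → [25, -24]

[25, -24]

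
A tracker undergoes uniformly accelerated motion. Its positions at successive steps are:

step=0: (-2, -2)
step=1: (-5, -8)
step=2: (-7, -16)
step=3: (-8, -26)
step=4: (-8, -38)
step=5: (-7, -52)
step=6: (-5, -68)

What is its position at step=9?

(7, -128)

Successive displacements: (-3, -6), (-2, -8), (-1, -10), (+0, -12), (+1, -14), (+2, -16) — each changes by (+1, -2).
step 7: (-5, -68) + (+3, -18) → (-2, -86)
step 8: (-2, -86) + (+4, -20) → (2, -106)
step 9: (2, -106) + (+5, -22) → (7, -128)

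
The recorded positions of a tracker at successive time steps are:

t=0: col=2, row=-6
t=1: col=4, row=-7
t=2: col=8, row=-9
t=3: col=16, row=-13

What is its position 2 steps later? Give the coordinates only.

Step-to-step displacements: (+2,-1), (+4,-2), (+8,-4); each is 2× the previous.
step 4: col=16, row=-13 + (+16,-8) → col=32, row=-21
step 5: col=32, row=-21 + (+32,-16) → col=64, row=-37

col=64, row=-37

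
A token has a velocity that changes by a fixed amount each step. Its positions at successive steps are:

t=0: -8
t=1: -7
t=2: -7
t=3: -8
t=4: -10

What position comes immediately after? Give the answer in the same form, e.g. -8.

-13

First differences are +1, +0, -1, -2; their common second difference is -1 (constant acceleration).
step 5: -10 − 3 → -13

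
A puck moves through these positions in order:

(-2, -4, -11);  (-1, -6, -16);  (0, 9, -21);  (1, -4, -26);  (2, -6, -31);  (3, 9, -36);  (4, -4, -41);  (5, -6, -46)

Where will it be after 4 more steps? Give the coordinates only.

(9, 9, -66)

The first coordinate changes by +1 each step, so at step 11 it is -2 + 11·(1) = 9.
The second coordinate repeats the cycle [-4, -6, 9] with period 3; step 11 mod 3 = 2, giving 9.
The third coordinate changes by -5 each step, so at step 11 it is -11 + 11·(-5) = -66.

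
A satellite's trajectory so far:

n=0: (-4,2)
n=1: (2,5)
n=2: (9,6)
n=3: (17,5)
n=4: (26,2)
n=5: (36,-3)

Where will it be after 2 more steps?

(59,-19)

First differences are (+6,+3), (+7,+1), (+8,-1), (+9,-3), (+10,-5); their common second difference is (+1,-2) (constant acceleration).
step 6: (36,-3) + (+11,-7) → (47,-10)
step 7: (47,-10) + (+12,-9) → (59,-19)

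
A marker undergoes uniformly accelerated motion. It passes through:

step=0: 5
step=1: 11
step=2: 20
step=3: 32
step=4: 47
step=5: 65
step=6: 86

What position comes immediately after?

110

Taking differences between consecutive positions: +6, +9, +12, +15, +18, +21. These grow by +3 each step.
step 7: 86 + 24 → 110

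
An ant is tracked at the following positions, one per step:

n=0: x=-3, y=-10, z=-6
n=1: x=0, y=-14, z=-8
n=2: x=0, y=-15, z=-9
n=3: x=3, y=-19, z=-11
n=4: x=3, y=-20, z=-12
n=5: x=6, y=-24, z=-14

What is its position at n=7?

Differencing gives (+3, -4, -2), (+0, -1, -1), (+3, -4, -2), (+0, -1, -1), (+3, -4, -2). This is the pattern (+3, -4, -2), (+0, -1, -1) repeated.
step 6: apply (+0, -1, -1) → x=6, y=-25, z=-15
step 7: apply (+3, -4, -2) → x=9, y=-29, z=-17

x=9, y=-29, z=-17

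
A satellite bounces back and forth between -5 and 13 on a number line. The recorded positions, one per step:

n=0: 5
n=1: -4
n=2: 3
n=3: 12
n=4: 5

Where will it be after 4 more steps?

The value travels 9 per step and bounces off the walls at -5 and 13.
  step 5: 5 → -4
  step 6: -4 → 3
  step 7: 3 → 12
  step 8: 12 → 5

5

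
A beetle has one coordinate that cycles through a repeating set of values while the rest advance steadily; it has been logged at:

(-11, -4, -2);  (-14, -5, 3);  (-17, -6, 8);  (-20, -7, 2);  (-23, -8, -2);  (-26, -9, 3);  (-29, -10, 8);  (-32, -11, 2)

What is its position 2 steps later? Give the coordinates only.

(-38, -13, 3)

The first coordinate changes by -3 each step, so at step 9 it is -11 + 9·(-3) = -38.
The second coordinate changes by -1 each step, so at step 9 it is -4 + 9·(-1) = -13.
The third coordinate repeats the cycle [-2, 3, 8, 2] with period 4; step 9 mod 4 = 1, giving 3.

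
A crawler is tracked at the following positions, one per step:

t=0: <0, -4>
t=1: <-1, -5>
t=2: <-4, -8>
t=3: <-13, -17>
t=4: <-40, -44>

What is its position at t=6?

<-364, -368>

The jumps are <-1, -1>, <-3, -3>, <-9, -9>, <-27, -27> — a geometric progression with ratio 3.
step 5: <-40, -44> + <-81, -81> → <-121, -125>
step 6: <-121, -125> + <-243, -243> → <-364, -368>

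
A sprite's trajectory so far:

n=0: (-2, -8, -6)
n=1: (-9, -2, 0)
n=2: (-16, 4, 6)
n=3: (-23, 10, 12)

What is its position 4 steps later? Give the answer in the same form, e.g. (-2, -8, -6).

(-51, 34, 36)

The position changes by (-7, +6, +6) every step.
step 4: (-23, 10, 12) + (-7, +6, +6) → (-30, 16, 18)
step 5: (-30, 16, 18) + (-7, +6, +6) → (-37, 22, 24)
step 6: (-37, 22, 24) + (-7, +6, +6) → (-44, 28, 30)
step 7: (-44, 28, 30) + (-7, +6, +6) → (-51, 34, 36)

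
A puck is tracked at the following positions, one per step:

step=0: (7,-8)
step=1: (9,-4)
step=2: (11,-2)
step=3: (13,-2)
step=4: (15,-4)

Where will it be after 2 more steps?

(19,-14)

First differences are (+2,+4), (+2,+2), (+2,+0), (+2,-2); their common second difference is (+0,-2) (constant acceleration).
step 5: (15,-4) + (+2,-4) → (17,-8)
step 6: (17,-8) + (+2,-6) → (19,-14)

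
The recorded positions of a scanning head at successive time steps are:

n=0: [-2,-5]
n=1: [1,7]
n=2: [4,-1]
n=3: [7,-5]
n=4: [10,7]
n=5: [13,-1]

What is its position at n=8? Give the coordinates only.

[22,-1]

The first coordinate changes by +3 each step, so at step 8 it is -2 + 8·(3) = 22.
The second coordinate repeats the cycle [-5, 7, -1] with period 3; step 8 mod 3 = 2, giving -1.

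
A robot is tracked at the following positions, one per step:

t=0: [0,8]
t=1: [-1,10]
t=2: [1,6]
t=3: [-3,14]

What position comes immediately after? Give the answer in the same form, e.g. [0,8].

The jumps are [-1,+2], [+2,-4], [-4,+8] — a geometric progression with ratio -2.
step 4: [-3,14] + [+8,-16] → [5,-2]

[5,-2]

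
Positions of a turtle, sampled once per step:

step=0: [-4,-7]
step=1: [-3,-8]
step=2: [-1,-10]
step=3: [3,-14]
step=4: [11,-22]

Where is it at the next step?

Step-to-step displacements: [+1,-1], [+2,-2], [+4,-4], [+8,-8]; each is 2× the previous.
step 5: [11,-22] + [+16,-16] → [27,-38]

[27,-38]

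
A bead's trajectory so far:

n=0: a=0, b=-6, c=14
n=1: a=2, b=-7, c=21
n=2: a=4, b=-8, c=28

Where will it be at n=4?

Constant displacement of (+2, -1, +7) per step.
step 3: a=4, b=-8, c=28 + (+2, -1, +7) → a=6, b=-9, c=35
step 4: a=6, b=-9, c=35 + (+2, -1, +7) → a=8, b=-10, c=42

a=8, b=-10, c=42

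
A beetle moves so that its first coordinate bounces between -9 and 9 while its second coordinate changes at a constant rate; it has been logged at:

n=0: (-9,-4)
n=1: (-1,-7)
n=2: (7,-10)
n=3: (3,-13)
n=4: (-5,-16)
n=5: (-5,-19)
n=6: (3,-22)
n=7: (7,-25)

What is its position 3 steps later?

(-1,-34)

The first coordinate travels 8 per step and bounces off the walls at -9 and 9.
  step 8: 7 → -1
  step 9: -1 → -9
  step 10: -9 → -1
The second coordinate changes by -3 each step: at step 10 it is -34.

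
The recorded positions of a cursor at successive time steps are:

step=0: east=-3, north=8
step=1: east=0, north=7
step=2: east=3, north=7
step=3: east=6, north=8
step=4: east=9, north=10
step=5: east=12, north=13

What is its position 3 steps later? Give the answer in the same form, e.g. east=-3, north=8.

east=21, north=28

Successive displacements: (+3, -1), (+3, +0), (+3, +1), (+3, +2), (+3, +3) — each changes by (+0, +1).
step 6: east=12, north=13 + (+3, +4) → east=15, north=17
step 7: east=15, north=17 + (+3, +5) → east=18, north=22
step 8: east=18, north=22 + (+3, +6) → east=21, north=28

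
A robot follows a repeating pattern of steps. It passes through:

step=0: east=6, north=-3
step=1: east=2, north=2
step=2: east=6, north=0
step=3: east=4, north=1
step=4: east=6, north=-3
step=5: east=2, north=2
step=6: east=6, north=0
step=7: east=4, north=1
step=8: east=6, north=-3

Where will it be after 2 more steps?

east=6, north=0

The moves between consecutive positions are (-4, +5), (+4, -2), (-2, +1), (+2, -4), (-4, +5), (+4, -2), (-2, +1), (+2, -4); they repeat the 4-cycle [(-4, +5), (+4, -2), (-2, +1), (+2, -4)].
step 9: apply (-4, +5) → east=2, north=2
step 10: apply (+4, -2) → east=6, north=0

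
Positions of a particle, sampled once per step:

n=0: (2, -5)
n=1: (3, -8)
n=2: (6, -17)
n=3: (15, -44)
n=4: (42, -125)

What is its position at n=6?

(366, -1097)

The jumps are (+1, -3), (+3, -9), (+9, -27), (+27, -81) — a geometric progression with ratio 3.
step 5: (42, -125) + (+81, -243) → (123, -368)
step 6: (123, -368) + (+243, -729) → (366, -1097)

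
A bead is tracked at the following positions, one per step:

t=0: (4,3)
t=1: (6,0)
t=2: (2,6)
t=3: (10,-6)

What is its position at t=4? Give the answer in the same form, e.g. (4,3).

(-6,18)

Step-to-step displacements: (+2,-3), (-4,+6), (+8,-12); each is -2× the previous.
step 4: (10,-6) + (-16,+24) → (-6,18)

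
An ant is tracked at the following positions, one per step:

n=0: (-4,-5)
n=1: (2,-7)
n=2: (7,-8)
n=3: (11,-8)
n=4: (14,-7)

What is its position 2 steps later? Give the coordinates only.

Taking differences between consecutive positions: (+6,-2), (+5,-1), (+4,+0), (+3,+1). These grow by (-1,+1) each step.
step 5: (14,-7) + (+2,+2) → (16,-5)
step 6: (16,-5) + (+1,+3) → (17,-2)

(17,-2)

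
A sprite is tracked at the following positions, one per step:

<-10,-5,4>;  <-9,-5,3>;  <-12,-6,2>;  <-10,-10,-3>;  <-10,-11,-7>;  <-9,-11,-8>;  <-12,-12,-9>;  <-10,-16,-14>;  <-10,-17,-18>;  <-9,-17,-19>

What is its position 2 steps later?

Differencing gives <+1,+0,-1>, <-3,-1,-1>, <+2,-4,-5>, <+0,-1,-4>, <+1,+0,-1>, <-3,-1,-1>, <+2,-4,-5>, <+0,-1,-4>, <+1,+0,-1>. This is the pattern <+1,+0,-1>, <-3,-1,-1>, <+2,-4,-5>, <+0,-1,-4> repeated.
step 10: apply <-3,-1,-1> → <-12,-18,-20>
step 11: apply <+2,-4,-5> → <-10,-22,-25>

<-10,-22,-25>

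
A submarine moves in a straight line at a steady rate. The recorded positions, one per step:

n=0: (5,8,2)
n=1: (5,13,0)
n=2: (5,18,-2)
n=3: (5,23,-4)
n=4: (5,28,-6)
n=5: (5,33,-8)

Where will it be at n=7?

(5,43,-12)

Each step adds (+0,+5,-2) to the position.
step 6: (5,33,-8) + (+0,+5,-2) → (5,38,-10)
step 7: (5,38,-10) + (+0,+5,-2) → (5,43,-12)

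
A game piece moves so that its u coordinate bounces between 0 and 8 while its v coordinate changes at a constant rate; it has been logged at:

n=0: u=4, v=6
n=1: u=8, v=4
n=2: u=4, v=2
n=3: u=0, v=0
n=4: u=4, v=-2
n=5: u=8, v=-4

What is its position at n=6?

u=4, v=-6

The u coordinate reflects between 0 and 8, moving 4 per step.
  step 6: 8 → 4
The v coordinate changes by -2 each step: at step 6 it is -6.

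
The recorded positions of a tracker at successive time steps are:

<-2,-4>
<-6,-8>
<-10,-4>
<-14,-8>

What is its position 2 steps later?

<-22,-8>

The first coordinate changes by -4 each step, so at step 5 it is -2 + 5·(-4) = -22.
The second coordinate repeats the cycle [-4, -8] with period 2; step 5 mod 2 = 1, giving -8.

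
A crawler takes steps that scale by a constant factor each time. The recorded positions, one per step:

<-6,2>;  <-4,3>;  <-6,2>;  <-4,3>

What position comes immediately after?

<-6,2>

Consecutive displacements <+2,+1>, <-2,-1>, <+2,+1> scale by a factor of -1 each step.
step 4: <-4,3> + <-2,-1> → <-6,2>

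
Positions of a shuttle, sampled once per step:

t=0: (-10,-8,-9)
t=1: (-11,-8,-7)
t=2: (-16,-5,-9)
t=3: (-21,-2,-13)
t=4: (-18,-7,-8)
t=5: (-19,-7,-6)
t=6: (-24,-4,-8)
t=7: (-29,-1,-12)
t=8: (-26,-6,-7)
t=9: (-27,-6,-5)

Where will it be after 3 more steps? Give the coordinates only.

Step-to-step displacements: (-1,+0,+2), (-5,+3,-2), (-5,+3,-4), (+3,-5,+5), (-1,+0,+2), (-5,+3,-2), (-5,+3,-4), (+3,-5,+5), (-1,+0,+2) — a repeating cycle of length 4.
step 10: apply (-5,+3,-2) → (-32,-3,-7)
step 11: apply (-5,+3,-4) → (-37,0,-11)
step 12: apply (+3,-5,+5) → (-34,-5,-6)

(-34,-5,-6)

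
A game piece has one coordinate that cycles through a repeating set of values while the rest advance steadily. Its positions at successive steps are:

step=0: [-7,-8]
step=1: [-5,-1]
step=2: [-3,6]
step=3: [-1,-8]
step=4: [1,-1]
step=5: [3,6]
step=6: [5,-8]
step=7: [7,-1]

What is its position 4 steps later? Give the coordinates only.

[15,6]

First: linear, +2 per step → 15 at step 11.
Second: cycles through -8, -1, 6 every 3 steps. Step 11 lands at position 2 of the cycle → 6.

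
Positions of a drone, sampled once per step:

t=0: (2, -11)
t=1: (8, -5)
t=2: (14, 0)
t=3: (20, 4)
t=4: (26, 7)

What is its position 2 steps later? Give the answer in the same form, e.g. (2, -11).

(38, 10)

Taking differences between consecutive positions: (+6, +6), (+6, +5), (+6, +4), (+6, +3). These grow by (+0, -1) each step.
step 5: (26, 7) + (+6, +2) → (32, 9)
step 6: (32, 9) + (+6, +1) → (38, 10)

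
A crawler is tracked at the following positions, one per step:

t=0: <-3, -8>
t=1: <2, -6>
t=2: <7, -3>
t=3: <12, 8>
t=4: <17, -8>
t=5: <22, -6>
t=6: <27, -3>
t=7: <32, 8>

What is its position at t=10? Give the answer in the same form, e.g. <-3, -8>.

<47, -3>

The first coordinate changes by +5 each step, so at step 10 it is -3 + 10·(5) = 47.
The second coordinate repeats the cycle [-8, -6, -3, 8] with period 4; step 10 mod 4 = 2, giving -3.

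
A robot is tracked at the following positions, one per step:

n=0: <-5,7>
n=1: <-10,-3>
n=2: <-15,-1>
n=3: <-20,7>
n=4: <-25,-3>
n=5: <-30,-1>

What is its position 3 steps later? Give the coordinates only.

<-45,-1>

First: linear, -5 per step → -45 at step 8.
Second: cycles through 7, -3, -1 every 3 steps. Step 8 lands at position 2 of the cycle → -1.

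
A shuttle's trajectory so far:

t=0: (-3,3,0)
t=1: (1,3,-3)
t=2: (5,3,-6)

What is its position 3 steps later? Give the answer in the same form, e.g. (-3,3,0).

Constant displacement of (+4,+0,-3) per step.
step 3: (5,3,-6) + (+4,+0,-3) → (9,3,-9)
step 4: (9,3,-9) + (+4,+0,-3) → (13,3,-12)
step 5: (13,3,-12) + (+4,+0,-3) → (17,3,-15)

(17,3,-15)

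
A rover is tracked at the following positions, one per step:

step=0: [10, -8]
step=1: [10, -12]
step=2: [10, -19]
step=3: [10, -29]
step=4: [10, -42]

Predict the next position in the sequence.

[10, -58]

Successive displacements: [+0, -4], [+0, -7], [+0, -10], [+0, -13] — each changes by [+0, -3].
step 5: [10, -42] + [+0, -16] → [10, -58]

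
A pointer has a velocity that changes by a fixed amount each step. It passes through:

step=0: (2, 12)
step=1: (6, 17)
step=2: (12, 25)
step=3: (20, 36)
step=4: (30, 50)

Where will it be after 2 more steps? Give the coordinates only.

(56, 87)

Successive displacements: (+4, +5), (+6, +8), (+8, +11), (+10, +14) — each changes by (+2, +3).
step 5: (30, 50) + (+12, +17) → (42, 67)
step 6: (42, 67) + (+14, +20) → (56, 87)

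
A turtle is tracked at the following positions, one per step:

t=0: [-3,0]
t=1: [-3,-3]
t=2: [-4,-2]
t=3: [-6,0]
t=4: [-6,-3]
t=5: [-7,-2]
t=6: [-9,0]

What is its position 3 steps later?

Step-to-step displacements: [+0,-3], [-1,+1], [-2,+2], [+0,-3], [-1,+1], [-2,+2] — a repeating cycle of length 3.
step 7: apply [+0,-3] → [-9,-3]
step 8: apply [-1,+1] → [-10,-2]
step 9: apply [-2,+2] → [-12,0]

[-12,0]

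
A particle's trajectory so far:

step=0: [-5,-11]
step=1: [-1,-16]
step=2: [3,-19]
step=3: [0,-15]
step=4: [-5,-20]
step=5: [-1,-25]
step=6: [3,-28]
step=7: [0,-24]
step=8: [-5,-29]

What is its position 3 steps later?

[0,-33]

The moves between consecutive positions are [+4,-5], [+4,-3], [-3,+4], [-5,-5], [+4,-5], [+4,-3], [-3,+4], [-5,-5]; they repeat the 4-cycle [[+4,-5], [+4,-3], [-3,+4], [-5,-5]].
step 9: apply [+4,-5] → [-1,-34]
step 10: apply [+4,-3] → [3,-37]
step 11: apply [-3,+4] → [0,-33]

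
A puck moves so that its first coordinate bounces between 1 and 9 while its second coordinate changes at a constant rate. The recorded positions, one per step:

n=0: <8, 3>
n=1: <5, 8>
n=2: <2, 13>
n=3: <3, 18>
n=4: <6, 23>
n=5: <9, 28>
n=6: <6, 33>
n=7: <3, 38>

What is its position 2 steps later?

The first coordinate travels 3 per step and bounces off the walls at 1 and 9.
  step 8: 3 → 2
  step 9: 2 → 5
The second coordinate changes by +5 each step: at step 9 it is 48.

<5, 48>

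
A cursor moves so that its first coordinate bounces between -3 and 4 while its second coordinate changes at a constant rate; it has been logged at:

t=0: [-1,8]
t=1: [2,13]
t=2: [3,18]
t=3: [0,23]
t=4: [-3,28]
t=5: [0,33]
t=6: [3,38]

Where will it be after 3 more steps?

[-2,53]

The first coordinate travels 3 per step and bounces off the walls at -3 and 4.
  step 7: 3 → 2
  step 8: 2 → -1
  step 9: -1 → -2
The second coordinate changes by +5 each step: at step 9 it is 53.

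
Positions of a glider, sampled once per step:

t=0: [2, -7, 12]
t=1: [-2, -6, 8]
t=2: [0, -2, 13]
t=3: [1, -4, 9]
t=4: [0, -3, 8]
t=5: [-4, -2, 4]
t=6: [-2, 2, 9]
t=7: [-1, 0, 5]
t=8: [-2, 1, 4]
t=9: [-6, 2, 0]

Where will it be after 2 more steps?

[-3, 4, 1]

The moves between consecutive positions are [-4, +1, -4], [+2, +4, +5], [+1, -2, -4], [-1, +1, -1], [-4, +1, -4], [+2, +4, +5], [+1, -2, -4], [-1, +1, -1], [-4, +1, -4]; they repeat the 4-cycle [[-4, +1, -4], [+2, +4, +5], [+1, -2, -4], [-1, +1, -1]].
step 10: apply [+2, +4, +5] → [-4, 6, 5]
step 11: apply [+1, -2, -4] → [-3, 4, 1]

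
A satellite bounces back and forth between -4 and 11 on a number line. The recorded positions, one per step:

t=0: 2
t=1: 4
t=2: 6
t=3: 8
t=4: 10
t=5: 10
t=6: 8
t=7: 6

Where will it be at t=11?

The value travels 2 per step and bounces off the walls at -4 and 11.
  step 8: 6 → 4
  step 9: 4 → 2
  step 10: 2 → 0
  step 11: 0 → -2

-2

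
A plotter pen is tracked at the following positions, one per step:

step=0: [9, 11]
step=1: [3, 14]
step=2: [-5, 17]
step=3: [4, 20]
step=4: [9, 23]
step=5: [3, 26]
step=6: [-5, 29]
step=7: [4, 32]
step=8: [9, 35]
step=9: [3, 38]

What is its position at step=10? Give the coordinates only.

[-5, 41]

First: cycles through 9, 3, -5, 4 every 4 steps. Step 10 lands at position 2 of the cycle → -5.
Second: linear, +3 per step → 41 at step 10.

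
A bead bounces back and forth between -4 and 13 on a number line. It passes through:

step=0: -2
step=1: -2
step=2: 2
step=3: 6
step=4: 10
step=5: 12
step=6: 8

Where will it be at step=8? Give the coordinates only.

0

The value reflects between -4 and 13, moving 4 per step.
  step 7: 8 → 4
  step 8: 4 → 0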